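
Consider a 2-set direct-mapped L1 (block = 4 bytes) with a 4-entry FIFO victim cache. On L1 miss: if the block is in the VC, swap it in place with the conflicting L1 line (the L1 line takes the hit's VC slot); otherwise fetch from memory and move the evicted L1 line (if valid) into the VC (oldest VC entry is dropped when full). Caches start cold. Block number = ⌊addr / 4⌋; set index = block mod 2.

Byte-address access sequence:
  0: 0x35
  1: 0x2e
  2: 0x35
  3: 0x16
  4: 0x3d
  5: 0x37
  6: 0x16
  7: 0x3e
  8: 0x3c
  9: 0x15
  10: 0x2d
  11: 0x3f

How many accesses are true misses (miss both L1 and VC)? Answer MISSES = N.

0: 0x35 (blk 13, set 1) → MISS  vc=[]
1: 0x2e (blk 11, set 1) → MISS  vc=[13]
2: 0x35 (blk 13, set 1) → VC-HIT  vc=[11]
3: 0x16 (blk 5, set 1) → MISS  vc=[11, 13]
4: 0x3d (blk 15, set 1) → MISS  vc=[11, 13, 5]
5: 0x37 (blk 13, set 1) → VC-HIT  vc=[11, 15, 5]
6: 0x16 (blk 5, set 1) → VC-HIT  vc=[11, 15, 13]
7: 0x3e (blk 15, set 1) → VC-HIT  vc=[11, 5, 13]
8: 0x3c (blk 15, set 1) → L1-HIT  vc=[11, 5, 13]
9: 0x15 (blk 5, set 1) → VC-HIT  vc=[11, 15, 13]
10: 0x2d (blk 11, set 1) → VC-HIT  vc=[5, 15, 13]
11: 0x3f (blk 15, set 1) → VC-HIT  vc=[5, 11, 13]

MISSES = 4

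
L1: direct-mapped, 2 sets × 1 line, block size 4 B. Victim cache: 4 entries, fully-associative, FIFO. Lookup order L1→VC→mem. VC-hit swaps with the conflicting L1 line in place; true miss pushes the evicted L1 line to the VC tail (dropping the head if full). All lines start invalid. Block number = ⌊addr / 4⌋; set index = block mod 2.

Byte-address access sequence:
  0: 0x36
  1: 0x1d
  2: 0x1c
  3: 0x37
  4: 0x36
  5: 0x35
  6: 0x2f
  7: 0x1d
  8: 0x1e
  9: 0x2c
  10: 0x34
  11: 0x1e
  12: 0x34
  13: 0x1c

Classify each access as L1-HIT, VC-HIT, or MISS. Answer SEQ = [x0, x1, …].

#0 0x36→b13/s1 MISS; vc=[]
#1 0x1d→b7/s1 MISS; vc=[13]
#2 0x1c→b7/s1 L1-HIT; vc=[13]
#3 0x37→b13/s1 VC-HIT; vc=[7]
#4 0x36→b13/s1 L1-HIT; vc=[7]
#5 0x35→b13/s1 L1-HIT; vc=[7]
#6 0x2f→b11/s1 MISS; vc=[7,13]
#7 0x1d→b7/s1 VC-HIT; vc=[11,13]
#8 0x1e→b7/s1 L1-HIT; vc=[11,13]
#9 0x2c→b11/s1 VC-HIT; vc=[7,13]
#10 0x34→b13/s1 VC-HIT; vc=[7,11]
#11 0x1e→b7/s1 VC-HIT; vc=[13,11]
#12 0x34→b13/s1 VC-HIT; vc=[7,11]
#13 0x1c→b7/s1 VC-HIT; vc=[13,11]

SEQ = [MISS, MISS, L1-HIT, VC-HIT, L1-HIT, L1-HIT, MISS, VC-HIT, L1-HIT, VC-HIT, VC-HIT, VC-HIT, VC-HIT, VC-HIT]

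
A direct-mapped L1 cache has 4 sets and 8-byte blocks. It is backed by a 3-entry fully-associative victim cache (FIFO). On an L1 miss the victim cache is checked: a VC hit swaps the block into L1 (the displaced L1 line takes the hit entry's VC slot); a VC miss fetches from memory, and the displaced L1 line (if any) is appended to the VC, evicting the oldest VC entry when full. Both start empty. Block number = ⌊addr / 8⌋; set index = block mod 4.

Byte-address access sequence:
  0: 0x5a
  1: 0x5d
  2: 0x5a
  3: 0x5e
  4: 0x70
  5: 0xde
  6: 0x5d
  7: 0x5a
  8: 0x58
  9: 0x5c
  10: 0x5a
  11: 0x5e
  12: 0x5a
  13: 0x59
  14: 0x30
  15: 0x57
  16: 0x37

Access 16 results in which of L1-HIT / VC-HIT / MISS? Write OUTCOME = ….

OUTCOME = VC-HIT

  [0] addr=0x5a blk=11 s=3: MISS | VC []
  [1] addr=0x5d blk=11 s=3: L1-HIT | VC []
  [2] addr=0x5a blk=11 s=3: L1-HIT | VC []
  [3] addr=0x5e blk=11 s=3: L1-HIT | VC []
  [4] addr=0x70 blk=14 s=2: MISS | VC []
  [5] addr=0xde blk=27 s=3: MISS | VC [11]
  [6] addr=0x5d blk=11 s=3: VC-HIT | VC [27]
  [7] addr=0x5a blk=11 s=3: L1-HIT | VC [27]
  [8] addr=0x58 blk=11 s=3: L1-HIT | VC [27]
  [9] addr=0x5c blk=11 s=3: L1-HIT | VC [27]
  [10] addr=0x5a blk=11 s=3: L1-HIT | VC [27]
  [11] addr=0x5e blk=11 s=3: L1-HIT | VC [27]
  [12] addr=0x5a blk=11 s=3: L1-HIT | VC [27]
  [13] addr=0x59 blk=11 s=3: L1-HIT | VC [27]
  [14] addr=0x30 blk=6 s=2: MISS | VC [27, 14]
  [15] addr=0x57 blk=10 s=2: MISS | VC [27, 14, 6]
  [16] addr=0x37 blk=6 s=2: VC-HIT | VC [27, 14, 10]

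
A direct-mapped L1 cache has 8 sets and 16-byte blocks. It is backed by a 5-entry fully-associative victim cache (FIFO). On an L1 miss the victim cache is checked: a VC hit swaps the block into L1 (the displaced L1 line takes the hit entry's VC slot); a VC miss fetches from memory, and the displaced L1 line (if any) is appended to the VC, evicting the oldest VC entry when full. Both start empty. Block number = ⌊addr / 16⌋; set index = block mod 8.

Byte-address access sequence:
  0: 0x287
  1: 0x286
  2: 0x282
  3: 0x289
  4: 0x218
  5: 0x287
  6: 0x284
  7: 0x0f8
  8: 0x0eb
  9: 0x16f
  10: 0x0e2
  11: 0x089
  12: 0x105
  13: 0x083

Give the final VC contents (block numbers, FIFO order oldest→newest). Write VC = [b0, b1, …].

  [0] addr=0x287 blk=40 s=0: MISS | VC []
  [1] addr=0x286 blk=40 s=0: L1-HIT | VC []
  [2] addr=0x282 blk=40 s=0: L1-HIT | VC []
  [3] addr=0x289 blk=40 s=0: L1-HIT | VC []
  [4] addr=0x218 blk=33 s=1: MISS | VC []
  [5] addr=0x287 blk=40 s=0: L1-HIT | VC []
  [6] addr=0x284 blk=40 s=0: L1-HIT | VC []
  [7] addr=0xf8 blk=15 s=7: MISS | VC []
  [8] addr=0xeb blk=14 s=6: MISS | VC []
  [9] addr=0x16f blk=22 s=6: MISS | VC [14]
  [10] addr=0xe2 blk=14 s=6: VC-HIT | VC [22]
  [11] addr=0x89 blk=8 s=0: MISS | VC [22, 40]
  [12] addr=0x105 blk=16 s=0: MISS | VC [22, 40, 8]
  [13] addr=0x83 blk=8 s=0: VC-HIT | VC [22, 40, 16]

VC = [22, 40, 16]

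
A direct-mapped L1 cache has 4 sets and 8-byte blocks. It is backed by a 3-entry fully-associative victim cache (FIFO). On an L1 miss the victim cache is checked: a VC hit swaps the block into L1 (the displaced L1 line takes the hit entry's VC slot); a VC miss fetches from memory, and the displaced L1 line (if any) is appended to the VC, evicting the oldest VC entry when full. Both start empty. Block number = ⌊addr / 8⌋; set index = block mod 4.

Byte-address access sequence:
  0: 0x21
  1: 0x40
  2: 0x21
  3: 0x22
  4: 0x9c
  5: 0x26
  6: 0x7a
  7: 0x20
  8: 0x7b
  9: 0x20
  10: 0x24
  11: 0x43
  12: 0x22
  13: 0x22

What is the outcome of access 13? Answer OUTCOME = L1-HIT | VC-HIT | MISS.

#0 0x21→b4/s0 MISS; vc=[]
#1 0x40→b8/s0 MISS; vc=[4]
#2 0x21→b4/s0 VC-HIT; vc=[8]
#3 0x22→b4/s0 L1-HIT; vc=[8]
#4 0x9c→b19/s3 MISS; vc=[8]
#5 0x26→b4/s0 L1-HIT; vc=[8]
#6 0x7a→b15/s3 MISS; vc=[8,19]
#7 0x20→b4/s0 L1-HIT; vc=[8,19]
#8 0x7b→b15/s3 L1-HIT; vc=[8,19]
#9 0x20→b4/s0 L1-HIT; vc=[8,19]
#10 0x24→b4/s0 L1-HIT; vc=[8,19]
#11 0x43→b8/s0 VC-HIT; vc=[4,19]
#12 0x22→b4/s0 VC-HIT; vc=[8,19]
#13 0x22→b4/s0 L1-HIT; vc=[8,19]

OUTCOME = L1-HIT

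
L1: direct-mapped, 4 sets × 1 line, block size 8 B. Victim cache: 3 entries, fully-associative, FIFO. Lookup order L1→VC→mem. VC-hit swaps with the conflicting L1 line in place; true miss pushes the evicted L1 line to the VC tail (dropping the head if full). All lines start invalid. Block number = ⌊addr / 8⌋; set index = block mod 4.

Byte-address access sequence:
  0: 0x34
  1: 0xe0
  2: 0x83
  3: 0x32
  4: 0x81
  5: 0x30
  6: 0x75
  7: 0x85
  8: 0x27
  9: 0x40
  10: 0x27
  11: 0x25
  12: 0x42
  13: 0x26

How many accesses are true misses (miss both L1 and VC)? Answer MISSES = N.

MISSES = 6

#0 0x34→b6/s2 MISS; vc=[]
#1 0xe0→b28/s0 MISS; vc=[]
#2 0x83→b16/s0 MISS; vc=[28]
#3 0x32→b6/s2 L1-HIT; vc=[28]
#4 0x81→b16/s0 L1-HIT; vc=[28]
#5 0x30→b6/s2 L1-HIT; vc=[28]
#6 0x75→b14/s2 MISS; vc=[28,6]
#7 0x85→b16/s0 L1-HIT; vc=[28,6]
#8 0x27→b4/s0 MISS; vc=[28,6,16]
#9 0x40→b8/s0 MISS; vc=[6,16,4]
#10 0x27→b4/s0 VC-HIT; vc=[6,16,8]
#11 0x25→b4/s0 L1-HIT; vc=[6,16,8]
#12 0x42→b8/s0 VC-HIT; vc=[6,16,4]
#13 0x26→b4/s0 VC-HIT; vc=[6,16,8]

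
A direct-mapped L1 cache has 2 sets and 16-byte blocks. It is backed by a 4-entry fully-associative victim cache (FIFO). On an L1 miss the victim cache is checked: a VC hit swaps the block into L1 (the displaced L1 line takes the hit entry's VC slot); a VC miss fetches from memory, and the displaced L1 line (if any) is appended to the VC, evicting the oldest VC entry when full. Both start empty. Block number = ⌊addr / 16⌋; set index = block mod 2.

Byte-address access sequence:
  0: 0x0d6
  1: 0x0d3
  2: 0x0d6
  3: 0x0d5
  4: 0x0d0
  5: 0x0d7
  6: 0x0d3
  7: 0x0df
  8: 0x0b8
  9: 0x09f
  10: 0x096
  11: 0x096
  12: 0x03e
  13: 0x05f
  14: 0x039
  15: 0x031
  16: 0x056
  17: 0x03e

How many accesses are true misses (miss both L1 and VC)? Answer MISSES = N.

0: 0xd6 (blk 13, set 1) → MISS  vc=[]
1: 0xd3 (blk 13, set 1) → L1-HIT  vc=[]
2: 0xd6 (blk 13, set 1) → L1-HIT  vc=[]
3: 0xd5 (blk 13, set 1) → L1-HIT  vc=[]
4: 0xd0 (blk 13, set 1) → L1-HIT  vc=[]
5: 0xd7 (blk 13, set 1) → L1-HIT  vc=[]
6: 0xd3 (blk 13, set 1) → L1-HIT  vc=[]
7: 0xdf (blk 13, set 1) → L1-HIT  vc=[]
8: 0xb8 (blk 11, set 1) → MISS  vc=[13]
9: 0x9f (blk 9, set 1) → MISS  vc=[13, 11]
10: 0x96 (blk 9, set 1) → L1-HIT  vc=[13, 11]
11: 0x96 (blk 9, set 1) → L1-HIT  vc=[13, 11]
12: 0x3e (blk 3, set 1) → MISS  vc=[13, 11, 9]
13: 0x5f (blk 5, set 1) → MISS  vc=[13, 11, 9, 3]
14: 0x39 (blk 3, set 1) → VC-HIT  vc=[13, 11, 9, 5]
15: 0x31 (blk 3, set 1) → L1-HIT  vc=[13, 11, 9, 5]
16: 0x56 (blk 5, set 1) → VC-HIT  vc=[13, 11, 9, 3]
17: 0x3e (blk 3, set 1) → VC-HIT  vc=[13, 11, 9, 5]

MISSES = 5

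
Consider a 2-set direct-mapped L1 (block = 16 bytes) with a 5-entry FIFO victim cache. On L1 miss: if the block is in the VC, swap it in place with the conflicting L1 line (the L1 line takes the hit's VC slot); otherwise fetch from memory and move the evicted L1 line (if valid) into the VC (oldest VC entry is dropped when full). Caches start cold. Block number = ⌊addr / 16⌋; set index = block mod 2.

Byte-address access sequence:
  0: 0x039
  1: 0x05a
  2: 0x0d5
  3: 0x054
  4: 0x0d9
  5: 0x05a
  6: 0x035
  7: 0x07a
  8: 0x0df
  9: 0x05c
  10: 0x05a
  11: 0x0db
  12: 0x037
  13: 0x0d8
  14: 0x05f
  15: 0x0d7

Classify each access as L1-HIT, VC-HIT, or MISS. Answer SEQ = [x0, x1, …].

SEQ = [MISS, MISS, MISS, VC-HIT, VC-HIT, VC-HIT, VC-HIT, MISS, VC-HIT, VC-HIT, L1-HIT, VC-HIT, VC-HIT, VC-HIT, VC-HIT, VC-HIT]

#0 0x39→b3/s1 MISS; vc=[]
#1 0x5a→b5/s1 MISS; vc=[3]
#2 0xd5→b13/s1 MISS; vc=[3,5]
#3 0x54→b5/s1 VC-HIT; vc=[3,13]
#4 0xd9→b13/s1 VC-HIT; vc=[3,5]
#5 0x5a→b5/s1 VC-HIT; vc=[3,13]
#6 0x35→b3/s1 VC-HIT; vc=[5,13]
#7 0x7a→b7/s1 MISS; vc=[5,13,3]
#8 0xdf→b13/s1 VC-HIT; vc=[5,7,3]
#9 0x5c→b5/s1 VC-HIT; vc=[13,7,3]
#10 0x5a→b5/s1 L1-HIT; vc=[13,7,3]
#11 0xdb→b13/s1 VC-HIT; vc=[5,7,3]
#12 0x37→b3/s1 VC-HIT; vc=[5,7,13]
#13 0xd8→b13/s1 VC-HIT; vc=[5,7,3]
#14 0x5f→b5/s1 VC-HIT; vc=[13,7,3]
#15 0xd7→b13/s1 VC-HIT; vc=[5,7,3]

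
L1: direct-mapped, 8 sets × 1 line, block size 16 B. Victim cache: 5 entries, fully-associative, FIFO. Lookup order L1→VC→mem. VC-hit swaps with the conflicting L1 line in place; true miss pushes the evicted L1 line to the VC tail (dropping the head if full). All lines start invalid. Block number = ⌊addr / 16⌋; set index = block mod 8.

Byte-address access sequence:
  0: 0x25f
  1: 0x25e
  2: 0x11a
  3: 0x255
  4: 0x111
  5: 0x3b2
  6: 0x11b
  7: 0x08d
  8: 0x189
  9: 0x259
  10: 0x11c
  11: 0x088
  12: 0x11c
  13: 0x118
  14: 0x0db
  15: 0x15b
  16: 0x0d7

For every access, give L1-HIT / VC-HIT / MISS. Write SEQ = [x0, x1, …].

SEQ = [MISS, L1-HIT, MISS, L1-HIT, L1-HIT, MISS, L1-HIT, MISS, MISS, L1-HIT, L1-HIT, VC-HIT, L1-HIT, L1-HIT, MISS, MISS, VC-HIT]

#0 0x25f→b37/s5 MISS; vc=[]
#1 0x25e→b37/s5 L1-HIT; vc=[]
#2 0x11a→b17/s1 MISS; vc=[]
#3 0x255→b37/s5 L1-HIT; vc=[]
#4 0x111→b17/s1 L1-HIT; vc=[]
#5 0x3b2→b59/s3 MISS; vc=[]
#6 0x11b→b17/s1 L1-HIT; vc=[]
#7 0x8d→b8/s0 MISS; vc=[]
#8 0x189→b24/s0 MISS; vc=[8]
#9 0x259→b37/s5 L1-HIT; vc=[8]
#10 0x11c→b17/s1 L1-HIT; vc=[8]
#11 0x88→b8/s0 VC-HIT; vc=[24]
#12 0x11c→b17/s1 L1-HIT; vc=[24]
#13 0x118→b17/s1 L1-HIT; vc=[24]
#14 0xdb→b13/s5 MISS; vc=[24,37]
#15 0x15b→b21/s5 MISS; vc=[24,37,13]
#16 0xd7→b13/s5 VC-HIT; vc=[24,37,21]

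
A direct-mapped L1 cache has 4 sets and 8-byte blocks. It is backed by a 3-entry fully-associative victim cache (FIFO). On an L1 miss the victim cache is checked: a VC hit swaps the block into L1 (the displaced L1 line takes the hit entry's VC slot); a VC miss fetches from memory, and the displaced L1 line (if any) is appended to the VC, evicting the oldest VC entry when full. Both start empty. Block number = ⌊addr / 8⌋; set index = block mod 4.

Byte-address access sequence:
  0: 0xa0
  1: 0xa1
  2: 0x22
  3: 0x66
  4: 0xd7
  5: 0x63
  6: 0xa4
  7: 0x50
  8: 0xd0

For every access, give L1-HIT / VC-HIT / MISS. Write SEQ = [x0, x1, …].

#0 0xa0→b20/s0 MISS; vc=[]
#1 0xa1→b20/s0 L1-HIT; vc=[]
#2 0x22→b4/s0 MISS; vc=[20]
#3 0x66→b12/s0 MISS; vc=[20,4]
#4 0xd7→b26/s2 MISS; vc=[20,4]
#5 0x63→b12/s0 L1-HIT; vc=[20,4]
#6 0xa4→b20/s0 VC-HIT; vc=[12,4]
#7 0x50→b10/s2 MISS; vc=[12,4,26]
#8 0xd0→b26/s2 VC-HIT; vc=[12,4,10]

SEQ = [MISS, L1-HIT, MISS, MISS, MISS, L1-HIT, VC-HIT, MISS, VC-HIT]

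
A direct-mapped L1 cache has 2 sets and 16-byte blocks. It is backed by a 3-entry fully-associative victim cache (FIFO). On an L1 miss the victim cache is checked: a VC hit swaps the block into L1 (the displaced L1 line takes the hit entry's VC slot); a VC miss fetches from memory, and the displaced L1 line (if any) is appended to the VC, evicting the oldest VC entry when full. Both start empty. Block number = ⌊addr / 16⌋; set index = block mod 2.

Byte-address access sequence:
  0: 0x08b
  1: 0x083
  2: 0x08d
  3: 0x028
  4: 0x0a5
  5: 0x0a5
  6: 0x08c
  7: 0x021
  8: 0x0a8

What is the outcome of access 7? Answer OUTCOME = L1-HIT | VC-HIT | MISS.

0: 0x8b (blk 8, set 0) → MISS  vc=[]
1: 0x83 (blk 8, set 0) → L1-HIT  vc=[]
2: 0x8d (blk 8, set 0) → L1-HIT  vc=[]
3: 0x28 (blk 2, set 0) → MISS  vc=[8]
4: 0xa5 (blk 10, set 0) → MISS  vc=[8, 2]
5: 0xa5 (blk 10, set 0) → L1-HIT  vc=[8, 2]
6: 0x8c (blk 8, set 0) → VC-HIT  vc=[10, 2]
7: 0x21 (blk 2, set 0) → VC-HIT  vc=[10, 8]
8: 0xa8 (blk 10, set 0) → VC-HIT  vc=[2, 8]

OUTCOME = VC-HIT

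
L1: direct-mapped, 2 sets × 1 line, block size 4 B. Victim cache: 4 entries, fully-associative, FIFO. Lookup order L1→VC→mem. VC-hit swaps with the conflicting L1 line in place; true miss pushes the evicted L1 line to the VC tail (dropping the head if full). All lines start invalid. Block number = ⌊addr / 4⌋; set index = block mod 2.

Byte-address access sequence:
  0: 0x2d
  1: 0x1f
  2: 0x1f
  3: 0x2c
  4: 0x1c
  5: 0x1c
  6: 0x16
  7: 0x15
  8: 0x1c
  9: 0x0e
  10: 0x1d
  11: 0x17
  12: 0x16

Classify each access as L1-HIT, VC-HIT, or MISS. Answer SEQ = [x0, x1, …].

SEQ = [MISS, MISS, L1-HIT, VC-HIT, VC-HIT, L1-HIT, MISS, L1-HIT, VC-HIT, MISS, VC-HIT, VC-HIT, L1-HIT]

0: 0x2d (blk 11, set 1) → MISS  vc=[]
1: 0x1f (blk 7, set 1) → MISS  vc=[11]
2: 0x1f (blk 7, set 1) → L1-HIT  vc=[11]
3: 0x2c (blk 11, set 1) → VC-HIT  vc=[7]
4: 0x1c (blk 7, set 1) → VC-HIT  vc=[11]
5: 0x1c (blk 7, set 1) → L1-HIT  vc=[11]
6: 0x16 (blk 5, set 1) → MISS  vc=[11, 7]
7: 0x15 (blk 5, set 1) → L1-HIT  vc=[11, 7]
8: 0x1c (blk 7, set 1) → VC-HIT  vc=[11, 5]
9: 0xe (blk 3, set 1) → MISS  vc=[11, 5, 7]
10: 0x1d (blk 7, set 1) → VC-HIT  vc=[11, 5, 3]
11: 0x17 (blk 5, set 1) → VC-HIT  vc=[11, 7, 3]
12: 0x16 (blk 5, set 1) → L1-HIT  vc=[11, 7, 3]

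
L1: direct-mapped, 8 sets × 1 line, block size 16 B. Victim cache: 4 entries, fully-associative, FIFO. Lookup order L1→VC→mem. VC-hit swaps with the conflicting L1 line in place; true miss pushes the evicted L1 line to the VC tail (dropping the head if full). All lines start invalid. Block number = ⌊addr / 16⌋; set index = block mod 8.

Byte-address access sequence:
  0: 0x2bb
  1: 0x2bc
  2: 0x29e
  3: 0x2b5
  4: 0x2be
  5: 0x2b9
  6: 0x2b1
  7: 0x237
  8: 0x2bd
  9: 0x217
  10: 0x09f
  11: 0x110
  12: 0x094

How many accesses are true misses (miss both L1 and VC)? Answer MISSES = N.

0: 0x2bb (blk 43, set 3) → MISS  vc=[]
1: 0x2bc (blk 43, set 3) → L1-HIT  vc=[]
2: 0x29e (blk 41, set 1) → MISS  vc=[]
3: 0x2b5 (blk 43, set 3) → L1-HIT  vc=[]
4: 0x2be (blk 43, set 3) → L1-HIT  vc=[]
5: 0x2b9 (blk 43, set 3) → L1-HIT  vc=[]
6: 0x2b1 (blk 43, set 3) → L1-HIT  vc=[]
7: 0x237 (blk 35, set 3) → MISS  vc=[43]
8: 0x2bd (blk 43, set 3) → VC-HIT  vc=[35]
9: 0x217 (blk 33, set 1) → MISS  vc=[35, 41]
10: 0x9f (blk 9, set 1) → MISS  vc=[35, 41, 33]
11: 0x110 (blk 17, set 1) → MISS  vc=[35, 41, 33, 9]
12: 0x94 (blk 9, set 1) → VC-HIT  vc=[35, 41, 33, 17]

MISSES = 6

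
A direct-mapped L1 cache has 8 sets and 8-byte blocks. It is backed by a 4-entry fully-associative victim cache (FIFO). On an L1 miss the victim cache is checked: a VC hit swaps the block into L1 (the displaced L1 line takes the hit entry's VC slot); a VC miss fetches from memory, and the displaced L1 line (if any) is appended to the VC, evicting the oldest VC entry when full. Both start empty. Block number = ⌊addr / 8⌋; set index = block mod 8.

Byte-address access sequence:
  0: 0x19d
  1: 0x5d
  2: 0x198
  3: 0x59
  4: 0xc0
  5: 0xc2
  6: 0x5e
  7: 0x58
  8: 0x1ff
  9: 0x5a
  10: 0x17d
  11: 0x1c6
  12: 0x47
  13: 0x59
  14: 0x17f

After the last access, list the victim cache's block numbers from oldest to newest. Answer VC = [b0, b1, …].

VC = [51, 63, 24, 56]

  [0] addr=0x19d blk=51 s=3: MISS | VC []
  [1] addr=0x5d blk=11 s=3: MISS | VC [51]
  [2] addr=0x198 blk=51 s=3: VC-HIT | VC [11]
  [3] addr=0x59 blk=11 s=3: VC-HIT | VC [51]
  [4] addr=0xc0 blk=24 s=0: MISS | VC [51]
  [5] addr=0xc2 blk=24 s=0: L1-HIT | VC [51]
  [6] addr=0x5e blk=11 s=3: L1-HIT | VC [51]
  [7] addr=0x58 blk=11 s=3: L1-HIT | VC [51]
  [8] addr=0x1ff blk=63 s=7: MISS | VC [51]
  [9] addr=0x5a blk=11 s=3: L1-HIT | VC [51]
  [10] addr=0x17d blk=47 s=7: MISS | VC [51, 63]
  [11] addr=0x1c6 blk=56 s=0: MISS | VC [51, 63, 24]
  [12] addr=0x47 blk=8 s=0: MISS | VC [51, 63, 24, 56]
  [13] addr=0x59 blk=11 s=3: L1-HIT | VC [51, 63, 24, 56]
  [14] addr=0x17f blk=47 s=7: L1-HIT | VC [51, 63, 24, 56]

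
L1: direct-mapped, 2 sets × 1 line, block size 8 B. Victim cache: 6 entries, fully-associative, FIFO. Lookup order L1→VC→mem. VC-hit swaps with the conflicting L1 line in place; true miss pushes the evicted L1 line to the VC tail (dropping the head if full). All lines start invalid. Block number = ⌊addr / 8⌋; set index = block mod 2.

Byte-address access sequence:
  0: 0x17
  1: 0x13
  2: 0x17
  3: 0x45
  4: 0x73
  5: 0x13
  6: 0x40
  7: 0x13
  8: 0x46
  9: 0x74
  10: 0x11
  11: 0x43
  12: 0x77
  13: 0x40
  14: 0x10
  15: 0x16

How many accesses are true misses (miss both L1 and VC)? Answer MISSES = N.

  [0] addr=0x17 blk=2 s=0: MISS | VC []
  [1] addr=0x13 blk=2 s=0: L1-HIT | VC []
  [2] addr=0x17 blk=2 s=0: L1-HIT | VC []
  [3] addr=0x45 blk=8 s=0: MISS | VC [2]
  [4] addr=0x73 blk=14 s=0: MISS | VC [2, 8]
  [5] addr=0x13 blk=2 s=0: VC-HIT | VC [14, 8]
  [6] addr=0x40 blk=8 s=0: VC-HIT | VC [14, 2]
  [7] addr=0x13 blk=2 s=0: VC-HIT | VC [14, 8]
  [8] addr=0x46 blk=8 s=0: VC-HIT | VC [14, 2]
  [9] addr=0x74 blk=14 s=0: VC-HIT | VC [8, 2]
  [10] addr=0x11 blk=2 s=0: VC-HIT | VC [8, 14]
  [11] addr=0x43 blk=8 s=0: VC-HIT | VC [2, 14]
  [12] addr=0x77 blk=14 s=0: VC-HIT | VC [2, 8]
  [13] addr=0x40 blk=8 s=0: VC-HIT | VC [2, 14]
  [14] addr=0x10 blk=2 s=0: VC-HIT | VC [8, 14]
  [15] addr=0x16 blk=2 s=0: L1-HIT | VC [8, 14]

MISSES = 3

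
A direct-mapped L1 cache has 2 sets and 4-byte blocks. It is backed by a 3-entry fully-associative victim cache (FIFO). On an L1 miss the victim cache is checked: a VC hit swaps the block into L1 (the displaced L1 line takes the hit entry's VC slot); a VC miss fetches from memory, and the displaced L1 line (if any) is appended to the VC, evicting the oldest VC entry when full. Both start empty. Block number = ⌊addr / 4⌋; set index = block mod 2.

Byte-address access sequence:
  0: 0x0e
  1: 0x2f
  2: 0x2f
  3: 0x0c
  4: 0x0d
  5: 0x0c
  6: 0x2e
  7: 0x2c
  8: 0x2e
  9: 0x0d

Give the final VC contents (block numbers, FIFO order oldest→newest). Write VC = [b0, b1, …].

#0 0xe→b3/s1 MISS; vc=[]
#1 0x2f→b11/s1 MISS; vc=[3]
#2 0x2f→b11/s1 L1-HIT; vc=[3]
#3 0xc→b3/s1 VC-HIT; vc=[11]
#4 0xd→b3/s1 L1-HIT; vc=[11]
#5 0xc→b3/s1 L1-HIT; vc=[11]
#6 0x2e→b11/s1 VC-HIT; vc=[3]
#7 0x2c→b11/s1 L1-HIT; vc=[3]
#8 0x2e→b11/s1 L1-HIT; vc=[3]
#9 0xd→b3/s1 VC-HIT; vc=[11]

VC = [11]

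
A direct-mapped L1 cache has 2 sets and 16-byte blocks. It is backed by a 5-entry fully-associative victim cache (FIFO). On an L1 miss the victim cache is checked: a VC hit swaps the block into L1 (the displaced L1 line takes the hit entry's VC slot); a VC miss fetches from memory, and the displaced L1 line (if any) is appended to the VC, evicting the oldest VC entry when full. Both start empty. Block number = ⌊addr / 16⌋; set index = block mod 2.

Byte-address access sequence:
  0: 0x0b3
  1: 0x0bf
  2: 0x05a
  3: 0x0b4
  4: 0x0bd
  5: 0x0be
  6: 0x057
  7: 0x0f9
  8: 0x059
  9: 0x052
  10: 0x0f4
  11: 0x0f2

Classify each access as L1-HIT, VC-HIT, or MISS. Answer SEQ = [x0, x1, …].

0: 0xb3 (blk 11, set 1) → MISS  vc=[]
1: 0xbf (blk 11, set 1) → L1-HIT  vc=[]
2: 0x5a (blk 5, set 1) → MISS  vc=[11]
3: 0xb4 (blk 11, set 1) → VC-HIT  vc=[5]
4: 0xbd (blk 11, set 1) → L1-HIT  vc=[5]
5: 0xbe (blk 11, set 1) → L1-HIT  vc=[5]
6: 0x57 (blk 5, set 1) → VC-HIT  vc=[11]
7: 0xf9 (blk 15, set 1) → MISS  vc=[11, 5]
8: 0x59 (blk 5, set 1) → VC-HIT  vc=[11, 15]
9: 0x52 (blk 5, set 1) → L1-HIT  vc=[11, 15]
10: 0xf4 (blk 15, set 1) → VC-HIT  vc=[11, 5]
11: 0xf2 (blk 15, set 1) → L1-HIT  vc=[11, 5]

SEQ = [MISS, L1-HIT, MISS, VC-HIT, L1-HIT, L1-HIT, VC-HIT, MISS, VC-HIT, L1-HIT, VC-HIT, L1-HIT]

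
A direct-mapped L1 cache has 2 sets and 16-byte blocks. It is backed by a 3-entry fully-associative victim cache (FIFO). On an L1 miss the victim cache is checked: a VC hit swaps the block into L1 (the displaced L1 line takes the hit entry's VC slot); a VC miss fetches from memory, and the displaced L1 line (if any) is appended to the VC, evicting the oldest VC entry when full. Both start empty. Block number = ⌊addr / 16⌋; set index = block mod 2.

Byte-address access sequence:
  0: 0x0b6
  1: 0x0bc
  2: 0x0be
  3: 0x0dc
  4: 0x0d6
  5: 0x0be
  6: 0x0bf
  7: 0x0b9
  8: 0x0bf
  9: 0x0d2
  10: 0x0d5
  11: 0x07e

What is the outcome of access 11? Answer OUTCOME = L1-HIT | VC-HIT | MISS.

OUTCOME = MISS

#0 0xb6→b11/s1 MISS; vc=[]
#1 0xbc→b11/s1 L1-HIT; vc=[]
#2 0xbe→b11/s1 L1-HIT; vc=[]
#3 0xdc→b13/s1 MISS; vc=[11]
#4 0xd6→b13/s1 L1-HIT; vc=[11]
#5 0xbe→b11/s1 VC-HIT; vc=[13]
#6 0xbf→b11/s1 L1-HIT; vc=[13]
#7 0xb9→b11/s1 L1-HIT; vc=[13]
#8 0xbf→b11/s1 L1-HIT; vc=[13]
#9 0xd2→b13/s1 VC-HIT; vc=[11]
#10 0xd5→b13/s1 L1-HIT; vc=[11]
#11 0x7e→b7/s1 MISS; vc=[11,13]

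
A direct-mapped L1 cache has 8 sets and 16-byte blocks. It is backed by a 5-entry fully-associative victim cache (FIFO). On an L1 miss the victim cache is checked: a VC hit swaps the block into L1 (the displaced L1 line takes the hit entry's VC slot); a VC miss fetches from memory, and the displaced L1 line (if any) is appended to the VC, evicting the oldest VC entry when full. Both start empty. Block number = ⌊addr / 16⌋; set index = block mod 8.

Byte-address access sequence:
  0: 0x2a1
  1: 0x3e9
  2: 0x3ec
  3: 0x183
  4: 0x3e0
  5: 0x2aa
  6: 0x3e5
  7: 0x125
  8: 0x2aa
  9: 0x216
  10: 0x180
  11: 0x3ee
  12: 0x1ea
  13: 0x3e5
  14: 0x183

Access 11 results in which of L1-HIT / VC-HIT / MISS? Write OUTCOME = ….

#0 0x2a1→b42/s2 MISS; vc=[]
#1 0x3e9→b62/s6 MISS; vc=[]
#2 0x3ec→b62/s6 L1-HIT; vc=[]
#3 0x183→b24/s0 MISS; vc=[]
#4 0x3e0→b62/s6 L1-HIT; vc=[]
#5 0x2aa→b42/s2 L1-HIT; vc=[]
#6 0x3e5→b62/s6 L1-HIT; vc=[]
#7 0x125→b18/s2 MISS; vc=[42]
#8 0x2aa→b42/s2 VC-HIT; vc=[18]
#9 0x216→b33/s1 MISS; vc=[18]
#10 0x180→b24/s0 L1-HIT; vc=[18]
#11 0x3ee→b62/s6 L1-HIT; vc=[18]
#12 0x1ea→b30/s6 MISS; vc=[18,62]
#13 0x3e5→b62/s6 VC-HIT; vc=[18,30]
#14 0x183→b24/s0 L1-HIT; vc=[18,30]

OUTCOME = L1-HIT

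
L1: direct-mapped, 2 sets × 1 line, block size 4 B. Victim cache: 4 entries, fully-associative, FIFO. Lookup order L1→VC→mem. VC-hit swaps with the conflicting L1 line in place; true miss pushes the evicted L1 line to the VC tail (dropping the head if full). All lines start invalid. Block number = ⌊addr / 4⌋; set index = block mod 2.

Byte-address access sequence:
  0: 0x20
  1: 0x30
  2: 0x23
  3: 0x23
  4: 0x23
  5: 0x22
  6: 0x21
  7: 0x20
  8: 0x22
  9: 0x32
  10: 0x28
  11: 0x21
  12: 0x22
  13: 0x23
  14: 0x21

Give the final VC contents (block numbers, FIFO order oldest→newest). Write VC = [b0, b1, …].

0: 0x20 (blk 8, set 0) → MISS  vc=[]
1: 0x30 (blk 12, set 0) → MISS  vc=[8]
2: 0x23 (blk 8, set 0) → VC-HIT  vc=[12]
3: 0x23 (blk 8, set 0) → L1-HIT  vc=[12]
4: 0x23 (blk 8, set 0) → L1-HIT  vc=[12]
5: 0x22 (blk 8, set 0) → L1-HIT  vc=[12]
6: 0x21 (blk 8, set 0) → L1-HIT  vc=[12]
7: 0x20 (blk 8, set 0) → L1-HIT  vc=[12]
8: 0x22 (blk 8, set 0) → L1-HIT  vc=[12]
9: 0x32 (blk 12, set 0) → VC-HIT  vc=[8]
10: 0x28 (blk 10, set 0) → MISS  vc=[8, 12]
11: 0x21 (blk 8, set 0) → VC-HIT  vc=[10, 12]
12: 0x22 (blk 8, set 0) → L1-HIT  vc=[10, 12]
13: 0x23 (blk 8, set 0) → L1-HIT  vc=[10, 12]
14: 0x21 (blk 8, set 0) → L1-HIT  vc=[10, 12]

VC = [10, 12]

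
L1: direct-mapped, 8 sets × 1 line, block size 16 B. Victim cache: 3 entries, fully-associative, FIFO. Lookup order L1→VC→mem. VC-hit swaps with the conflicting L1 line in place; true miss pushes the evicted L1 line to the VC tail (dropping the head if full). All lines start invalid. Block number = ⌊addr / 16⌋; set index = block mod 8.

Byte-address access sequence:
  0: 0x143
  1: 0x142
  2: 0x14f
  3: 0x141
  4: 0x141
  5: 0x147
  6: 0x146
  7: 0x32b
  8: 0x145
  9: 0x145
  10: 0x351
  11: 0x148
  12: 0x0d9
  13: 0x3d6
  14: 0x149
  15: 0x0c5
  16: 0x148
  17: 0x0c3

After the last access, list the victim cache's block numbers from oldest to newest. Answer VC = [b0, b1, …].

VC = [53, 13, 20]

0: 0x143 (blk 20, set 4) → MISS  vc=[]
1: 0x142 (blk 20, set 4) → L1-HIT  vc=[]
2: 0x14f (blk 20, set 4) → L1-HIT  vc=[]
3: 0x141 (blk 20, set 4) → L1-HIT  vc=[]
4: 0x141 (blk 20, set 4) → L1-HIT  vc=[]
5: 0x147 (blk 20, set 4) → L1-HIT  vc=[]
6: 0x146 (blk 20, set 4) → L1-HIT  vc=[]
7: 0x32b (blk 50, set 2) → MISS  vc=[]
8: 0x145 (blk 20, set 4) → L1-HIT  vc=[]
9: 0x145 (blk 20, set 4) → L1-HIT  vc=[]
10: 0x351 (blk 53, set 5) → MISS  vc=[]
11: 0x148 (blk 20, set 4) → L1-HIT  vc=[]
12: 0xd9 (blk 13, set 5) → MISS  vc=[53]
13: 0x3d6 (blk 61, set 5) → MISS  vc=[53, 13]
14: 0x149 (blk 20, set 4) → L1-HIT  vc=[53, 13]
15: 0xc5 (blk 12, set 4) → MISS  vc=[53, 13, 20]
16: 0x148 (blk 20, set 4) → VC-HIT  vc=[53, 13, 12]
17: 0xc3 (blk 12, set 4) → VC-HIT  vc=[53, 13, 20]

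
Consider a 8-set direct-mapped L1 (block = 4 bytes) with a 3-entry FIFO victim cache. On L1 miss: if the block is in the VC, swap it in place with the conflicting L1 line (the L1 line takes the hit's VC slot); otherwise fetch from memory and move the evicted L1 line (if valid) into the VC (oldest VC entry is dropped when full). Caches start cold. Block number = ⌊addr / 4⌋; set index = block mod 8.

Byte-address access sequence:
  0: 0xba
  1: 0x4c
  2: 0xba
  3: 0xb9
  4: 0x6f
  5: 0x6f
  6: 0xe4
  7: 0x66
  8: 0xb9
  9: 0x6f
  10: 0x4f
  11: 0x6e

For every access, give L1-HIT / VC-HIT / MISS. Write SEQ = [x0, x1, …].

SEQ = [MISS, MISS, L1-HIT, L1-HIT, MISS, L1-HIT, MISS, MISS, L1-HIT, L1-HIT, VC-HIT, VC-HIT]

#0 0xba→b46/s6 MISS; vc=[]
#1 0x4c→b19/s3 MISS; vc=[]
#2 0xba→b46/s6 L1-HIT; vc=[]
#3 0xb9→b46/s6 L1-HIT; vc=[]
#4 0x6f→b27/s3 MISS; vc=[19]
#5 0x6f→b27/s3 L1-HIT; vc=[19]
#6 0xe4→b57/s1 MISS; vc=[19]
#7 0x66→b25/s1 MISS; vc=[19,57]
#8 0xb9→b46/s6 L1-HIT; vc=[19,57]
#9 0x6f→b27/s3 L1-HIT; vc=[19,57]
#10 0x4f→b19/s3 VC-HIT; vc=[27,57]
#11 0x6e→b27/s3 VC-HIT; vc=[19,57]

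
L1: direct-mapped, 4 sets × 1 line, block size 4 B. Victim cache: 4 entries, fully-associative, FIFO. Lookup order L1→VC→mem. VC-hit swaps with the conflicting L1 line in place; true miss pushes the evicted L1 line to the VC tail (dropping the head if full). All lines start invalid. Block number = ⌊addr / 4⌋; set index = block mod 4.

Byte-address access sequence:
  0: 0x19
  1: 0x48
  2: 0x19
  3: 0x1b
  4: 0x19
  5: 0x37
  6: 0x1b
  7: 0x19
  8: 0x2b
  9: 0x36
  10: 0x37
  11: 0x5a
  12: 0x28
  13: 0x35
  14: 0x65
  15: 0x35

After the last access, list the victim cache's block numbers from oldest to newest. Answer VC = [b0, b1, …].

VC = [18, 6, 22, 25]

  [0] addr=0x19 blk=6 s=2: MISS | VC []
  [1] addr=0x48 blk=18 s=2: MISS | VC [6]
  [2] addr=0x19 blk=6 s=2: VC-HIT | VC [18]
  [3] addr=0x1b blk=6 s=2: L1-HIT | VC [18]
  [4] addr=0x19 blk=6 s=2: L1-HIT | VC [18]
  [5] addr=0x37 blk=13 s=1: MISS | VC [18]
  [6] addr=0x1b blk=6 s=2: L1-HIT | VC [18]
  [7] addr=0x19 blk=6 s=2: L1-HIT | VC [18]
  [8] addr=0x2b blk=10 s=2: MISS | VC [18, 6]
  [9] addr=0x36 blk=13 s=1: L1-HIT | VC [18, 6]
  [10] addr=0x37 blk=13 s=1: L1-HIT | VC [18, 6]
  [11] addr=0x5a blk=22 s=2: MISS | VC [18, 6, 10]
  [12] addr=0x28 blk=10 s=2: VC-HIT | VC [18, 6, 22]
  [13] addr=0x35 blk=13 s=1: L1-HIT | VC [18, 6, 22]
  [14] addr=0x65 blk=25 s=1: MISS | VC [18, 6, 22, 13]
  [15] addr=0x35 blk=13 s=1: VC-HIT | VC [18, 6, 22, 25]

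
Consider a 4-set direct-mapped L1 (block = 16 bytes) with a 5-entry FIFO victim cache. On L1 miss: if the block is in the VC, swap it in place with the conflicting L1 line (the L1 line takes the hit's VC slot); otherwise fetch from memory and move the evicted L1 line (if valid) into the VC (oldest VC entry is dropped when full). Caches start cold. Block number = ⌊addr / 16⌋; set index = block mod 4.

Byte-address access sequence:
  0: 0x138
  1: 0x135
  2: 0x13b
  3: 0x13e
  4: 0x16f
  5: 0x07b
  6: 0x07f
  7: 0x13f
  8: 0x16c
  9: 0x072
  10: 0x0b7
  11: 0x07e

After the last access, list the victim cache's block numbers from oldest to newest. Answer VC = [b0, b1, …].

  [0] addr=0x138 blk=19 s=3: MISS | VC []
  [1] addr=0x135 blk=19 s=3: L1-HIT | VC []
  [2] addr=0x13b blk=19 s=3: L1-HIT | VC []
  [3] addr=0x13e blk=19 s=3: L1-HIT | VC []
  [4] addr=0x16f blk=22 s=2: MISS | VC []
  [5] addr=0x7b blk=7 s=3: MISS | VC [19]
  [6] addr=0x7f blk=7 s=3: L1-HIT | VC [19]
  [7] addr=0x13f blk=19 s=3: VC-HIT | VC [7]
  [8] addr=0x16c blk=22 s=2: L1-HIT | VC [7]
  [9] addr=0x72 blk=7 s=3: VC-HIT | VC [19]
  [10] addr=0xb7 blk=11 s=3: MISS | VC [19, 7]
  [11] addr=0x7e blk=7 s=3: VC-HIT | VC [19, 11]

VC = [19, 11]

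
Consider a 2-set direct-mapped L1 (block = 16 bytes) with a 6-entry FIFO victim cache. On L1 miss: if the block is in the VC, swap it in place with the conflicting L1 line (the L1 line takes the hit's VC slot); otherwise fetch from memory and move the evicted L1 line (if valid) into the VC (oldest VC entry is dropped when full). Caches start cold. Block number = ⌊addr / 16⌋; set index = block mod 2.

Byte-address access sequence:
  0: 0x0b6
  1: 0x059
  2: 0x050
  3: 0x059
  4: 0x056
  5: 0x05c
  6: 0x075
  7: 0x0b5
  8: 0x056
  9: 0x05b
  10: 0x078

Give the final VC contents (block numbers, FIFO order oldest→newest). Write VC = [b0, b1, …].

0: 0xb6 (blk 11, set 1) → MISS  vc=[]
1: 0x59 (blk 5, set 1) → MISS  vc=[11]
2: 0x50 (blk 5, set 1) → L1-HIT  vc=[11]
3: 0x59 (blk 5, set 1) → L1-HIT  vc=[11]
4: 0x56 (blk 5, set 1) → L1-HIT  vc=[11]
5: 0x5c (blk 5, set 1) → L1-HIT  vc=[11]
6: 0x75 (blk 7, set 1) → MISS  vc=[11, 5]
7: 0xb5 (blk 11, set 1) → VC-HIT  vc=[7, 5]
8: 0x56 (blk 5, set 1) → VC-HIT  vc=[7, 11]
9: 0x5b (blk 5, set 1) → L1-HIT  vc=[7, 11]
10: 0x78 (blk 7, set 1) → VC-HIT  vc=[5, 11]

VC = [5, 11]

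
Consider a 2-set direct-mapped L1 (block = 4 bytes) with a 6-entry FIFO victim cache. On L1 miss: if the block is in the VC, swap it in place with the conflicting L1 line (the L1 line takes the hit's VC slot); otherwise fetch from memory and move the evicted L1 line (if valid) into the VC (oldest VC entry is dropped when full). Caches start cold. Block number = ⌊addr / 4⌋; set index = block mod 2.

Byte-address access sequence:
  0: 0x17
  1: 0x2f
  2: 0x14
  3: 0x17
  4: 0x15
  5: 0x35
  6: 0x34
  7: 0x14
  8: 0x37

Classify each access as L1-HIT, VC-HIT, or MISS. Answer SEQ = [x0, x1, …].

#0 0x17→b5/s1 MISS; vc=[]
#1 0x2f→b11/s1 MISS; vc=[5]
#2 0x14→b5/s1 VC-HIT; vc=[11]
#3 0x17→b5/s1 L1-HIT; vc=[11]
#4 0x15→b5/s1 L1-HIT; vc=[11]
#5 0x35→b13/s1 MISS; vc=[11,5]
#6 0x34→b13/s1 L1-HIT; vc=[11,5]
#7 0x14→b5/s1 VC-HIT; vc=[11,13]
#8 0x37→b13/s1 VC-HIT; vc=[11,5]

SEQ = [MISS, MISS, VC-HIT, L1-HIT, L1-HIT, MISS, L1-HIT, VC-HIT, VC-HIT]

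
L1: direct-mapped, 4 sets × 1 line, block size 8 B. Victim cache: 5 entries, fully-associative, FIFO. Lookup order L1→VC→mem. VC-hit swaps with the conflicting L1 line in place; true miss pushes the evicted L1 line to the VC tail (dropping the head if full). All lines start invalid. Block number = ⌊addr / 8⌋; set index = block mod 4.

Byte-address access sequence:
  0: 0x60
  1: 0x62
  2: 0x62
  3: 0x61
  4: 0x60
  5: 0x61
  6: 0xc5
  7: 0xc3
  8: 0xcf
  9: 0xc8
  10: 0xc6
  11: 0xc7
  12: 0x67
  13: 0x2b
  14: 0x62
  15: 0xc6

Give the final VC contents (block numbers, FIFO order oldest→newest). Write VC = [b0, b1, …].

VC = [12, 25]

0: 0x60 (blk 12, set 0) → MISS  vc=[]
1: 0x62 (blk 12, set 0) → L1-HIT  vc=[]
2: 0x62 (blk 12, set 0) → L1-HIT  vc=[]
3: 0x61 (blk 12, set 0) → L1-HIT  vc=[]
4: 0x60 (blk 12, set 0) → L1-HIT  vc=[]
5: 0x61 (blk 12, set 0) → L1-HIT  vc=[]
6: 0xc5 (blk 24, set 0) → MISS  vc=[12]
7: 0xc3 (blk 24, set 0) → L1-HIT  vc=[12]
8: 0xcf (blk 25, set 1) → MISS  vc=[12]
9: 0xc8 (blk 25, set 1) → L1-HIT  vc=[12]
10: 0xc6 (blk 24, set 0) → L1-HIT  vc=[12]
11: 0xc7 (blk 24, set 0) → L1-HIT  vc=[12]
12: 0x67 (blk 12, set 0) → VC-HIT  vc=[24]
13: 0x2b (blk 5, set 1) → MISS  vc=[24, 25]
14: 0x62 (blk 12, set 0) → L1-HIT  vc=[24, 25]
15: 0xc6 (blk 24, set 0) → VC-HIT  vc=[12, 25]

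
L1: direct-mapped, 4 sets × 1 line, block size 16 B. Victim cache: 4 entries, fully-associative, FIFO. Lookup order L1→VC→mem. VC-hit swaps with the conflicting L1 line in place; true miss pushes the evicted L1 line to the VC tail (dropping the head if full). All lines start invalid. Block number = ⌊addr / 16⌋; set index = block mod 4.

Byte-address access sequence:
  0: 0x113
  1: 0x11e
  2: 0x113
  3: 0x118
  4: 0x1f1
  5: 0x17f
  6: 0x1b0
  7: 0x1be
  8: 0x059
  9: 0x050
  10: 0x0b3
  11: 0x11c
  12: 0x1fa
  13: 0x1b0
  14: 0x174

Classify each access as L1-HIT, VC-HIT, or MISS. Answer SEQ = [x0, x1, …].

SEQ = [MISS, L1-HIT, L1-HIT, L1-HIT, MISS, MISS, MISS, L1-HIT, MISS, L1-HIT, MISS, VC-HIT, VC-HIT, VC-HIT, VC-HIT]

0: 0x113 (blk 17, set 1) → MISS  vc=[]
1: 0x11e (blk 17, set 1) → L1-HIT  vc=[]
2: 0x113 (blk 17, set 1) → L1-HIT  vc=[]
3: 0x118 (blk 17, set 1) → L1-HIT  vc=[]
4: 0x1f1 (blk 31, set 3) → MISS  vc=[]
5: 0x17f (blk 23, set 3) → MISS  vc=[31]
6: 0x1b0 (blk 27, set 3) → MISS  vc=[31, 23]
7: 0x1be (blk 27, set 3) → L1-HIT  vc=[31, 23]
8: 0x59 (blk 5, set 1) → MISS  vc=[31, 23, 17]
9: 0x50 (blk 5, set 1) → L1-HIT  vc=[31, 23, 17]
10: 0xb3 (blk 11, set 3) → MISS  vc=[31, 23, 17, 27]
11: 0x11c (blk 17, set 1) → VC-HIT  vc=[31, 23, 5, 27]
12: 0x1fa (blk 31, set 3) → VC-HIT  vc=[11, 23, 5, 27]
13: 0x1b0 (blk 27, set 3) → VC-HIT  vc=[11, 23, 5, 31]
14: 0x174 (blk 23, set 3) → VC-HIT  vc=[11, 27, 5, 31]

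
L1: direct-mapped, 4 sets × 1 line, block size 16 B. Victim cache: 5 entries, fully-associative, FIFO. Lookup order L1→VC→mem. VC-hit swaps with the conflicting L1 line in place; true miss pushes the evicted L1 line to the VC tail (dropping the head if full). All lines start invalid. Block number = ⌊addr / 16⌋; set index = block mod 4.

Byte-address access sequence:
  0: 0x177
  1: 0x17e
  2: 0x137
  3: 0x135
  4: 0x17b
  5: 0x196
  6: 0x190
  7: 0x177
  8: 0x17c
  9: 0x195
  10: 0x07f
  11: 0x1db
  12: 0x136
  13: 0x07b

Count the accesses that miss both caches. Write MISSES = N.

0: 0x177 (blk 23, set 3) → MISS  vc=[]
1: 0x17e (blk 23, set 3) → L1-HIT  vc=[]
2: 0x137 (blk 19, set 3) → MISS  vc=[23]
3: 0x135 (blk 19, set 3) → L1-HIT  vc=[23]
4: 0x17b (blk 23, set 3) → VC-HIT  vc=[19]
5: 0x196 (blk 25, set 1) → MISS  vc=[19]
6: 0x190 (blk 25, set 1) → L1-HIT  vc=[19]
7: 0x177 (blk 23, set 3) → L1-HIT  vc=[19]
8: 0x17c (blk 23, set 3) → L1-HIT  vc=[19]
9: 0x195 (blk 25, set 1) → L1-HIT  vc=[19]
10: 0x7f (blk 7, set 3) → MISS  vc=[19, 23]
11: 0x1db (blk 29, set 1) → MISS  vc=[19, 23, 25]
12: 0x136 (blk 19, set 3) → VC-HIT  vc=[7, 23, 25]
13: 0x7b (blk 7, set 3) → VC-HIT  vc=[19, 23, 25]

MISSES = 5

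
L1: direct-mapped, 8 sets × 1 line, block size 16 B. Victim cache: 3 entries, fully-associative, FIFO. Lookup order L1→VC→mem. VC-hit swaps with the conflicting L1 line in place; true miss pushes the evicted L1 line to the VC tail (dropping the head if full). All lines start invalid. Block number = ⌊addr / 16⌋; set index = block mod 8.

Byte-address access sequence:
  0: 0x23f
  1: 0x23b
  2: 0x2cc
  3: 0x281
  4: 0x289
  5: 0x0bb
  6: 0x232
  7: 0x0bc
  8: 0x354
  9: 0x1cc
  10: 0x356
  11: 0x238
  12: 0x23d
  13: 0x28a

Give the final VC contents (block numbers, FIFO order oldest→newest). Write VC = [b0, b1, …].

VC = [11, 44]

#0 0x23f→b35/s3 MISS; vc=[]
#1 0x23b→b35/s3 L1-HIT; vc=[]
#2 0x2cc→b44/s4 MISS; vc=[]
#3 0x281→b40/s0 MISS; vc=[]
#4 0x289→b40/s0 L1-HIT; vc=[]
#5 0xbb→b11/s3 MISS; vc=[35]
#6 0x232→b35/s3 VC-HIT; vc=[11]
#7 0xbc→b11/s3 VC-HIT; vc=[35]
#8 0x354→b53/s5 MISS; vc=[35]
#9 0x1cc→b28/s4 MISS; vc=[35,44]
#10 0x356→b53/s5 L1-HIT; vc=[35,44]
#11 0x238→b35/s3 VC-HIT; vc=[11,44]
#12 0x23d→b35/s3 L1-HIT; vc=[11,44]
#13 0x28a→b40/s0 L1-HIT; vc=[11,44]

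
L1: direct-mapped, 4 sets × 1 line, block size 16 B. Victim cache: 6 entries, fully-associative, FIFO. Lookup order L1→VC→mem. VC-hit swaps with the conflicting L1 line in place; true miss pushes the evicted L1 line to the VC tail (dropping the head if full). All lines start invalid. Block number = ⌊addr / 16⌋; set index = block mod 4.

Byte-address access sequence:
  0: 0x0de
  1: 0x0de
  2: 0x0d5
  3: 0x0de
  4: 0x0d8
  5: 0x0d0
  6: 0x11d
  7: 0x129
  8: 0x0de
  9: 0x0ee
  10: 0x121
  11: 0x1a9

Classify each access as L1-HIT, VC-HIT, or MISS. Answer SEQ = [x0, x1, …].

SEQ = [MISS, L1-HIT, L1-HIT, L1-HIT, L1-HIT, L1-HIT, MISS, MISS, VC-HIT, MISS, VC-HIT, MISS]

#0 0xde→b13/s1 MISS; vc=[]
#1 0xde→b13/s1 L1-HIT; vc=[]
#2 0xd5→b13/s1 L1-HIT; vc=[]
#3 0xde→b13/s1 L1-HIT; vc=[]
#4 0xd8→b13/s1 L1-HIT; vc=[]
#5 0xd0→b13/s1 L1-HIT; vc=[]
#6 0x11d→b17/s1 MISS; vc=[13]
#7 0x129→b18/s2 MISS; vc=[13]
#8 0xde→b13/s1 VC-HIT; vc=[17]
#9 0xee→b14/s2 MISS; vc=[17,18]
#10 0x121→b18/s2 VC-HIT; vc=[17,14]
#11 0x1a9→b26/s2 MISS; vc=[17,14,18]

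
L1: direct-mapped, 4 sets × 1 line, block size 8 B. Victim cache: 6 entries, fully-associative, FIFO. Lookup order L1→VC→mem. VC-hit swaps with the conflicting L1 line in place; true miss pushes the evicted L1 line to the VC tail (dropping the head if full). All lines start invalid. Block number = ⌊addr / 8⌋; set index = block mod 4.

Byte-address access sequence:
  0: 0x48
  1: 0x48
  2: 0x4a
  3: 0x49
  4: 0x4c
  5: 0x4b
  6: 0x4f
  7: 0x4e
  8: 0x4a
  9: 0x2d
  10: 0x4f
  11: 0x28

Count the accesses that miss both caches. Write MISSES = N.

  [0] addr=0x48 blk=9 s=1: MISS | VC []
  [1] addr=0x48 blk=9 s=1: L1-HIT | VC []
  [2] addr=0x4a blk=9 s=1: L1-HIT | VC []
  [3] addr=0x49 blk=9 s=1: L1-HIT | VC []
  [4] addr=0x4c blk=9 s=1: L1-HIT | VC []
  [5] addr=0x4b blk=9 s=1: L1-HIT | VC []
  [6] addr=0x4f blk=9 s=1: L1-HIT | VC []
  [7] addr=0x4e blk=9 s=1: L1-HIT | VC []
  [8] addr=0x4a blk=9 s=1: L1-HIT | VC []
  [9] addr=0x2d blk=5 s=1: MISS | VC [9]
  [10] addr=0x4f blk=9 s=1: VC-HIT | VC [5]
  [11] addr=0x28 blk=5 s=1: VC-HIT | VC [9]

MISSES = 2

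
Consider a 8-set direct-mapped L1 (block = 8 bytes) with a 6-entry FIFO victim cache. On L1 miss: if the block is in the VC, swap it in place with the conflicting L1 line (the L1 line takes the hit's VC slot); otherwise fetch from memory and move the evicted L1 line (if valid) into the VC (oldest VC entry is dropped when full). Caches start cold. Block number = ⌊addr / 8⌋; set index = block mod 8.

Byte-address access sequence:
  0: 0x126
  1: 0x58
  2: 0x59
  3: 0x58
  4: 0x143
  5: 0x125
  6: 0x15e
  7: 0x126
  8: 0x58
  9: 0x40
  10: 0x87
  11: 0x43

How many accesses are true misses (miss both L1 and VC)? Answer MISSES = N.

  [0] addr=0x126 blk=36 s=4: MISS | VC []
  [1] addr=0x58 blk=11 s=3: MISS | VC []
  [2] addr=0x59 blk=11 s=3: L1-HIT | VC []
  [3] addr=0x58 blk=11 s=3: L1-HIT | VC []
  [4] addr=0x143 blk=40 s=0: MISS | VC []
  [5] addr=0x125 blk=36 s=4: L1-HIT | VC []
  [6] addr=0x15e blk=43 s=3: MISS | VC [11]
  [7] addr=0x126 blk=36 s=4: L1-HIT | VC [11]
  [8] addr=0x58 blk=11 s=3: VC-HIT | VC [43]
  [9] addr=0x40 blk=8 s=0: MISS | VC [43, 40]
  [10] addr=0x87 blk=16 s=0: MISS | VC [43, 40, 8]
  [11] addr=0x43 blk=8 s=0: VC-HIT | VC [43, 40, 16]

MISSES = 6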